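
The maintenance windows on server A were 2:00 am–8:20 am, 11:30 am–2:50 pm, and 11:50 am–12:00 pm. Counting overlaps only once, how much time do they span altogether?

9 h 40 min

Merged: 2:00 am-8:20 am, 11:30 am-2:50 pm.
Lengths: 6 h 20 min + 3 h 20 min = 9 h 40 min.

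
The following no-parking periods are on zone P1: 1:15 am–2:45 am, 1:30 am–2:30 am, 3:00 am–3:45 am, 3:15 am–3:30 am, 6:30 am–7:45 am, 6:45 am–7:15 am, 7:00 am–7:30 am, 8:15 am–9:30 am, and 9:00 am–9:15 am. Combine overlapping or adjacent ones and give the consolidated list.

1:15 am–2:45 am, 3:00 am–3:45 am, 6:30 am–7:45 am, 8:15 am–9:30 am

1:30 am–2:30 am overlaps/touches 1:15 am–2:45 am → extend to 1:15 am–2:45 am.
3:00 am–3:45 am is disjoint → start new block.
3:15 am–3:30 am overlaps/touches 3:00 am–3:45 am → extend to 3:00 am–3:45 am.
6:30 am–7:45 am is disjoint → start new block.
6:45 am–7:15 am overlaps/touches 6:30 am–7:45 am → extend to 6:30 am–7:45 am.
7:00 am–7:30 am overlaps/touches 6:30 am–7:45 am → extend to 6:30 am–7:45 am.
8:15 am–9:30 am is disjoint → start new block.
9:00 am–9:15 am overlaps/touches 8:15 am–9:30 am → extend to 8:15 am–9:30 am.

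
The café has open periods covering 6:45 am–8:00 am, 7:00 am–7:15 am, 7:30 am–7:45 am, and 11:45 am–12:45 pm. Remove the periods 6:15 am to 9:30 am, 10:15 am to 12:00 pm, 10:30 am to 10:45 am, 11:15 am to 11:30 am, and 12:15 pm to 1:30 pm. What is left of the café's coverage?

Merge the first list: 6:45 am–8:00 am, 11:45 am–12:45 pm.
Merge the second list: 6:15 am–9:30 am, 10:15 am–12:00 pm, 12:15 pm–1:30 pm.
6:45 am–8:00 am: entirely removed.
11:45 am–12:45 pm \ B = 12:00 pm–12:15 pm.

12:00 pm–12:15 pm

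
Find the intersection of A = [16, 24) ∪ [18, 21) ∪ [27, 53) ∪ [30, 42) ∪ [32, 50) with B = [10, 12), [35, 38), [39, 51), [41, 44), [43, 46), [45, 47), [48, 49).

[35, 38) ∪ [39, 51)

A, merged: [16, 24), [27, 53).
B, merged: [10, 12), [35, 38), [39, 51).
[16, 24) meets no B interval.
[27, 53) ∩ B → [35, 38), [39, 51).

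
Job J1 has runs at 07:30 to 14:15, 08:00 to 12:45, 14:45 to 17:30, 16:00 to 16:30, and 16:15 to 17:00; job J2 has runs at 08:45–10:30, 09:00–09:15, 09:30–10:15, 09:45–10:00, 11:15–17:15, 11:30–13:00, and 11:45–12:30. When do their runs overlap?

First set merges to 07:30-14:15, 14:45-17:30.
Second set merges to 08:45-10:30, 11:15-17:15.
07:30-14:15 overlaps B on 08:45-10:30, 11:15-14:15.
14:45-17:30 overlaps B on 14:45-17:15.

08:45-10:30, 11:15-14:15, 14:45-17:15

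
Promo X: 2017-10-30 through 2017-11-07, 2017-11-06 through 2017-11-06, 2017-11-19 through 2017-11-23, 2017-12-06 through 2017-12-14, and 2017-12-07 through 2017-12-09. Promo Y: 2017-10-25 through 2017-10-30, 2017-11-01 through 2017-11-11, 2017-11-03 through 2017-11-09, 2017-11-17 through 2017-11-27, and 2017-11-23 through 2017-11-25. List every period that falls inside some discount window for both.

2017-10-30 through 2017-10-30, 2017-11-01 through 2017-11-07, 2017-11-19 through 2017-11-23

First set merges to 2017-10-30 through 2017-11-07, 2017-11-19 through 2017-11-23, 2017-12-06 through 2017-12-14.
Second set merges to 2017-10-25 through 2017-10-30, 2017-11-01 through 2017-11-11, 2017-11-17 through 2017-11-27.
2017-10-30 through 2017-11-07 ∩ B → 2017-10-30 through 2017-10-30, 2017-11-01 through 2017-11-07.
2017-11-19 through 2017-11-23 ∩ B → 2017-11-19 through 2017-11-23.
2017-12-06 through 2017-12-14 meets no B interval.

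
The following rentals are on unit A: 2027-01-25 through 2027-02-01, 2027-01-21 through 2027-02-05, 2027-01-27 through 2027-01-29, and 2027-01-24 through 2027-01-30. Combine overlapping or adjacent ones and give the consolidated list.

Sort by start: 2027-01-21 through 2027-02-05, 2027-01-24 through 2027-01-30, 2027-01-25 through 2027-02-01, 2027-01-27 through 2027-01-29.
2027-01-24 through 2027-01-30 overlaps/touches 2027-01-21 through 2027-02-05 → extend to 2027-01-21 through 2027-02-05.
2027-01-25 through 2027-02-01 overlaps/touches 2027-01-21 through 2027-02-05 → extend to 2027-01-21 through 2027-02-05.
2027-01-27 through 2027-01-29 overlaps/touches 2027-01-21 through 2027-02-05 → extend to 2027-01-21 through 2027-02-05.

2027-01-21 through 2027-02-05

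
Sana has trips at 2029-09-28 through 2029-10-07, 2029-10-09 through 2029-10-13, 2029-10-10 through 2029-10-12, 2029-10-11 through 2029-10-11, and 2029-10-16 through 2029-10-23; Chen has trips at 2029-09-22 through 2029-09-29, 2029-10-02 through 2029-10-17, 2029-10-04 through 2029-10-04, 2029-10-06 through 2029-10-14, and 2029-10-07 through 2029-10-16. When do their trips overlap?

First set merges to 2029-09-28 through 2029-10-07, 2029-10-09 through 2029-10-13, 2029-10-16 through 2029-10-23.
Second set merges to 2029-09-22 through 2029-09-29, 2029-10-02 through 2029-10-17.
2029-09-28 through 2029-10-07 meets the second set on 2029-09-28 through 2029-09-29, 2029-10-02 through 2029-10-07.
2029-10-09 through 2029-10-13 meets the second set on 2029-10-09 through 2029-10-13.
2029-10-16 through 2029-10-23 meets the second set on 2029-10-16 through 2029-10-17.

2029-09-28 through 2029-09-29, 2029-10-02 through 2029-10-07, 2029-10-09 through 2029-10-13, 2029-10-16 through 2029-10-17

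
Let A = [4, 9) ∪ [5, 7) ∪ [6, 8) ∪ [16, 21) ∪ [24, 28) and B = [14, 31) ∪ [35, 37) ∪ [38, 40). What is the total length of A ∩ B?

Merge the first list: [4, 9), [16, 21), [24, 28).
A ∩ B = [16, 21), [24, 28).
Total: 5 + 4 = 9.

9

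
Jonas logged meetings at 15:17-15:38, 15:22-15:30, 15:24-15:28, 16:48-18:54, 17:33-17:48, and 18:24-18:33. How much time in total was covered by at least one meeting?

Merged: 15:17-15:38, 16:48-18:54.
Lengths: 21 min + 2 h 6 min = 2 h 27 min.

2 h 27 min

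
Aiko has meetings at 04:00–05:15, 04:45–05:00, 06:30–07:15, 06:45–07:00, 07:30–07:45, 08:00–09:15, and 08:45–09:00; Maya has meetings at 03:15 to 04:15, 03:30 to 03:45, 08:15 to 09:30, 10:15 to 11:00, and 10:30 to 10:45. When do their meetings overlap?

A, merged: 04:00–05:15, 06:30–07:15, 07:30–07:45, 08:00–09:15.
B, merged: 03:15–04:15, 08:15–09:30, 10:15–11:00.
04:00–05:15 ∩ B → 04:00–04:15.
06:30–07:15 meets no B interval.
07:30–07:45 meets no B interval.
08:00–09:15 ∩ B → 08:15–09:15.

04:00–04:15, 08:15–09:15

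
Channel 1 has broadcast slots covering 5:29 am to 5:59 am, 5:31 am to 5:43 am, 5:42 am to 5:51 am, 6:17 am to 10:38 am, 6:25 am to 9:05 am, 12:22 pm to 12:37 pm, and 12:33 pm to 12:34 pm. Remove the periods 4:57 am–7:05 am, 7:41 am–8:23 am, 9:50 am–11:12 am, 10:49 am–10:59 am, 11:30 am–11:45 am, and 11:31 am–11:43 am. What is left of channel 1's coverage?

7:05 am–7:41 am, 8:23 am–9:50 am, 12:22 pm–12:37 pm

A, merged: 5:29 am–5:59 am, 6:17 am–10:38 am, 12:22 pm–12:37 pm.
B, merged: 4:57 am–7:05 am, 7:41 am–8:23 am, 9:50 am–11:12 am, 11:30 am–11:45 am.
5:29 am–5:59 am: fully covered by B → removed.
6:17 am–10:38 am minus B → 7:05 am–7:41 am, 8:23 am–9:50 am.
12:22 pm–12:37 pm: no B overlap → unchanged.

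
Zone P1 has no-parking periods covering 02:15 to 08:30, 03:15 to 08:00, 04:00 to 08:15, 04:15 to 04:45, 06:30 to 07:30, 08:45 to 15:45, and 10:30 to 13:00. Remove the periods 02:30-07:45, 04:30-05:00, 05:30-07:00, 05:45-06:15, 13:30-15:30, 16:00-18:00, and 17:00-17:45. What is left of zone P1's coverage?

Merge the first list: 02:15-08:30, 08:45-15:45.
Merge the second list: 02:30-07:45, 13:30-15:30, 16:00-18:00.
02:15-08:30 with B removed leaves 02:15-02:30, 07:45-08:30.
08:45-15:45 with B removed leaves 08:45-13:30, 15:30-15:45.

02:15-02:30, 07:45-08:30, 08:45-13:30, 15:30-15:45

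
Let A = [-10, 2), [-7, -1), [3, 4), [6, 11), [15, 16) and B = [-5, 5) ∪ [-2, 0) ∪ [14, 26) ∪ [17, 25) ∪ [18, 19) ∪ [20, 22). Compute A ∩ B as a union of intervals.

[-5, 2) ∪ [3, 4) ∪ [15, 16)

Merge the first list: [-10, 2), [3, 4), [6, 11), [15, 16).
Merge the second list: [-5, 5), [14, 26).
[-10, 2) meets the second set on [-5, 2).
[3, 4) meets the second set on [3, 4).
[6, 11): no overlap with the second set.
[15, 16) meets the second set on [15, 16).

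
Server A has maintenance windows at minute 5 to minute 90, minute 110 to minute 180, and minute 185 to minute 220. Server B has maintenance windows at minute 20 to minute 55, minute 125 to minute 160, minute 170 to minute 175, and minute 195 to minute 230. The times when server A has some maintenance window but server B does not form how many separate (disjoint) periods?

6

A \ B = minute 5 to minute 20, minute 55 to minute 90, minute 110 to minute 125, minute 160 to minute 170, minute 175 to minute 180, minute 185 to minute 195.
That is 6 disjoint pieces.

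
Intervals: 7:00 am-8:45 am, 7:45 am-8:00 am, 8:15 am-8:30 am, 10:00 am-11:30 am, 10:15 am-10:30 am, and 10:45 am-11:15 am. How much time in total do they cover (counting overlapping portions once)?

3 h 15 min

Merged: 7:00 am–8:45 am, 10:00 am–11:30 am.
Lengths: 1 h 45 min + 1 h 30 min = 3 h 15 min.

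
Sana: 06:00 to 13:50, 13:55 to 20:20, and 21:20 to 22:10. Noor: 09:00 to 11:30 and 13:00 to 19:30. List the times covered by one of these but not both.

A \ B = 06:00–09:00, 11:30–13:00, 19:30–20:20, 21:20–22:10.
B \ A = 13:50–13:55.
Union of the two gives the symmetric difference.

06:00–09:00, 11:30–13:00, 13:50–13:55, 19:30–20:20, 21:20–22:10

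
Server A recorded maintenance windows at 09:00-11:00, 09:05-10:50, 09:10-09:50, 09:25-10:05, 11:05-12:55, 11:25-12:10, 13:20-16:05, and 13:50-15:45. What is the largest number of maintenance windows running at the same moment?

4

Walk the sorted start/end points keeping a running depth.
The depth first hits 4 at 09:25.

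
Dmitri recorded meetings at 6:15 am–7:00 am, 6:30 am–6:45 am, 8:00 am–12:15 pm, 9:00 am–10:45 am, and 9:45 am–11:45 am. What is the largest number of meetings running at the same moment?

3

Walk the sorted start/end points keeping a running depth.
The depth first hits 3 at 9:45 am.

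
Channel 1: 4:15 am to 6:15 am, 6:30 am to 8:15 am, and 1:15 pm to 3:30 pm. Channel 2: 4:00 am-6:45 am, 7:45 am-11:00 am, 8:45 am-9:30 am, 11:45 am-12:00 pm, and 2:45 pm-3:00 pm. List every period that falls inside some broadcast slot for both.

Merge the second list: 4:00 am–6:45 am, 7:45 am–11:00 am, 11:45 am–12:00 pm, 2:45 pm–3:00 pm.
4:15 am–6:15 am meets the second set on 4:15 am–6:15 am.
6:30 am–8:15 am meets the second set on 6:30 am–6:45 am, 7:45 am–8:15 am.
1:15 pm–3:30 pm meets the second set on 2:45 pm–3:00 pm.

4:15 am–6:15 am, 6:30 am–6:45 am, 7:45 am–8:15 am, 2:45 pm–3:00 pm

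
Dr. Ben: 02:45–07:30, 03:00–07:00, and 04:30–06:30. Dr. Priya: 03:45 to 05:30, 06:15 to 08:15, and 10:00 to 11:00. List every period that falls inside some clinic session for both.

A, merged: 02:45-07:30.
02:45-07:30 ∩ B → 03:45-05:30, 06:15-07:30.

03:45-05:30, 06:15-07:30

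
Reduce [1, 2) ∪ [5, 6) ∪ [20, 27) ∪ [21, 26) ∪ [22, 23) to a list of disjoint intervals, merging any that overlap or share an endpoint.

[5, 6) is disjoint → start new block.
[20, 27) is disjoint → start new block.
[21, 26) overlaps/touches [20, 27) → extend to [20, 27).
[22, 23) overlaps/touches [20, 27) → extend to [20, 27).

[1, 2) ∪ [5, 6) ∪ [20, 27)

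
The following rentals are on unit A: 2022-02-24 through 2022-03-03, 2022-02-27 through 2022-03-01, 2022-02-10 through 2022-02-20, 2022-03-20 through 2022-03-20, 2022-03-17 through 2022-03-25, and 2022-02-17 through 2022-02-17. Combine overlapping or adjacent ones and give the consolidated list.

Sort by start: 2022-02-10 through 2022-02-20, 2022-02-17 through 2022-02-17, 2022-02-24 through 2022-03-03, 2022-02-27 through 2022-03-01, 2022-03-17 through 2022-03-25, 2022-03-20 through 2022-03-20.
2022-02-17 through 2022-02-17 overlaps/touches 2022-02-10 through 2022-02-20 → extend to 2022-02-10 through 2022-02-20.
2022-02-24 through 2022-03-03 is disjoint → start new block.
2022-02-27 through 2022-03-01 overlaps/touches 2022-02-24 through 2022-03-03 → extend to 2022-02-24 through 2022-03-03.
2022-03-17 through 2022-03-25 is disjoint → start new block.
2022-03-20 through 2022-03-20 overlaps/touches 2022-03-17 through 2022-03-25 → extend to 2022-03-17 through 2022-03-25.

2022-02-10 through 2022-02-20, 2022-02-24 through 2022-03-03, 2022-03-17 through 2022-03-25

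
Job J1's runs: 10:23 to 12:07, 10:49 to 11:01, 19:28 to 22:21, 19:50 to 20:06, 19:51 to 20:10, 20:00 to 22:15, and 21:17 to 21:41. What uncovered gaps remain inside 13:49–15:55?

After merging, the occupied span is 10:23–12:07, 19:28–22:21.
Uncovered inside 13:49–15:55: 13:49–15:55.

13:49–15:55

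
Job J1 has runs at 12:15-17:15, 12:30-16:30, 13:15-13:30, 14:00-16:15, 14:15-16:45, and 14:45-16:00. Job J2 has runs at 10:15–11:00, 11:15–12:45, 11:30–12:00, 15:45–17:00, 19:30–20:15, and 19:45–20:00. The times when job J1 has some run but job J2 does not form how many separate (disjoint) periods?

A, merged: 12:15-17:15.
B, merged: 10:15-11:00, 11:15-12:45, 15:45-17:00, 19:30-20:15.
A \ B = 12:45-15:45, 17:00-17:15.
That is 2 disjoint pieces.

2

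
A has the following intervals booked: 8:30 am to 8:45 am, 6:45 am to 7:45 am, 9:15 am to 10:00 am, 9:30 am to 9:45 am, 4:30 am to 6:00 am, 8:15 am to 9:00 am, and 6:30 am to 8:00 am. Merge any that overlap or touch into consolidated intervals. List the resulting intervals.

4:30 am–6:00 am, 6:30 am–8:00 am, 8:15 am–9:00 am, 9:15 am–10:00 am

Sort by start: 4:30 am–6:00 am, 6:30 am–8:00 am, 6:45 am–7:45 am, 8:15 am–9:00 am, 8:30 am–8:45 am, 9:15 am–10:00 am, 9:30 am–9:45 am.
6:30 am–8:00 am is disjoint → start new block.
6:45 am–7:45 am overlaps/touches 6:30 am–8:00 am → extend to 6:30 am–8:00 am.
8:15 am–9:00 am is disjoint → start new block.
8:30 am–8:45 am overlaps/touches 8:15 am–9:00 am → extend to 8:15 am–9:00 am.
9:15 am–10:00 am is disjoint → start new block.
9:30 am–9:45 am overlaps/touches 9:15 am–10:00 am → extend to 9:15 am–10:00 am.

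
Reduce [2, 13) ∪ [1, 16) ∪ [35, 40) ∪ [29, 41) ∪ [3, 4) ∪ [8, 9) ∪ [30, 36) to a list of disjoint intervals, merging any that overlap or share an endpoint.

Sort by start: [1, 16), [2, 13), [3, 4), [8, 9), [29, 41), [30, 36), [35, 40).
[2, 13) overlaps/touches [1, 16) → extend to [1, 16).
[3, 4) overlaps/touches [1, 16) → extend to [1, 16).
[8, 9) overlaps/touches [1, 16) → extend to [1, 16).
[29, 41) is disjoint → start new block.
[30, 36) overlaps/touches [29, 41) → extend to [29, 41).
[35, 40) overlaps/touches [29, 41) → extend to [29, 41).

[1, 16) ∪ [29, 41)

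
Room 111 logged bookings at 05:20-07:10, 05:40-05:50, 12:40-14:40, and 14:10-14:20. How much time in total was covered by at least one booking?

Merged: 05:20–07:10, 12:40–14:40.
Lengths: 1 h 50 min + 2 h = 3 h 50 min.

3 h 50 min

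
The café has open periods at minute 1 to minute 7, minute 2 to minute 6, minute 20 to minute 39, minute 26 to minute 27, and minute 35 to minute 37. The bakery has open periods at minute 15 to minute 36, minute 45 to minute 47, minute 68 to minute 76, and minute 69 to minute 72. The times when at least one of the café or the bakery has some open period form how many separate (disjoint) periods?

First set merges to minute 1 to minute 7, minute 20 to minute 39.
Second set merges to minute 15 to minute 36, minute 45 to minute 47, minute 68 to minute 76.
A ∪ B = minute 1 to minute 7, minute 15 to minute 39, minute 45 to minute 47, minute 68 to minute 76.
That is 4 disjoint pieces.

4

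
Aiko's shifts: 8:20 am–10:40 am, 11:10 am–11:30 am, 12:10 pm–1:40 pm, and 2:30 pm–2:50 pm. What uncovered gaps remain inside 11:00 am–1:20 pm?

11:00 am–11:10 am, 11:30 am–12:10 pm

After merging, the occupied span is 8:20 am–10:40 am, 11:10 am–11:30 am, 12:10 pm–1:40 pm, 2:30 pm–2:50 pm.
Complement within 11:00 am–1:20 pm: 11:00 am–11:10 am, 11:30 am–12:10 pm.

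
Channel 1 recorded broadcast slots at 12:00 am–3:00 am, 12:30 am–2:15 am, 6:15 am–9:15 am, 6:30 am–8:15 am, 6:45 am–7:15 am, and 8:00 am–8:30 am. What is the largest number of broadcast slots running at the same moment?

Walk the sorted start/end points keeping a running depth.
The depth first hits 3 at 6:45 am.

3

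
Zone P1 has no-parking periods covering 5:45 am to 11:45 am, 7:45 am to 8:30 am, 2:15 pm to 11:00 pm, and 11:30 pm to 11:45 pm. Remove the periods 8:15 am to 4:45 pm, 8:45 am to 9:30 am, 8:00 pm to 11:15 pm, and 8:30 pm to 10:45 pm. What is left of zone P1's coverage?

First set merges to 5:45 am–11:45 am, 2:15 pm–11:00 pm, 11:30 pm–11:45 pm.
Second set merges to 8:15 am–4:45 pm, 8:00 pm–11:15 pm.
5:45 am–11:45 am with B removed leaves 5:45 am–8:15 am.
2:15 pm–11:00 pm with B removed leaves 4:45 pm–8:00 pm.
11:30 pm–11:45 pm is untouched.

5:45 am–8:15 am, 4:45 pm–8:00 pm, 11:30 pm–11:45 pm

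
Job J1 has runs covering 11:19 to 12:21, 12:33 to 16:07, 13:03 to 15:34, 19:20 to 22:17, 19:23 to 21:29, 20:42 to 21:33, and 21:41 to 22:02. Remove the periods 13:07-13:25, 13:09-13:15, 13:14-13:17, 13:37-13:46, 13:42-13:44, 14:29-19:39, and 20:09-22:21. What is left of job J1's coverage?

11:19-12:21, 12:33-13:07, 13:25-13:37, 13:46-14:29, 19:39-20:09

Merge the first list: 11:19-12:21, 12:33-16:07, 19:20-22:17.
Merge the second list: 13:07-13:25, 13:37-13:46, 14:29-19:39, 20:09-22:21.
11:19-12:21: no B overlap → unchanged.
12:33-16:07 minus B → 12:33-13:07, 13:25-13:37, 13:46-14:29.
19:20-22:17 minus B → 19:39-20:09.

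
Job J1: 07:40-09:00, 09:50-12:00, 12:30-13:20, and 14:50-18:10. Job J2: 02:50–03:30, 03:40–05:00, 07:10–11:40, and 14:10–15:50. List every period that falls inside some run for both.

07:40–09:00 ∩ B → 07:40–09:00.
09:50–12:00 ∩ B → 09:50–11:40.
12:30–13:20 meets no B interval.
14:50–18:10 ∩ B → 14:50–15:50.

07:40–09:00, 09:50–11:40, 14:50–15:50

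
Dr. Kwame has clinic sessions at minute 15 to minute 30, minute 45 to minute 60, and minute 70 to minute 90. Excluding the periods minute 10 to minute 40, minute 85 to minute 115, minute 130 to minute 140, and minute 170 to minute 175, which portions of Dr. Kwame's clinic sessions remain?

minute 45 to minute 60, minute 70 to minute 85

minute 15 to minute 30: fully covered by B → removed.
minute 45 to minute 60: no B overlap → unchanged.
minute 70 to minute 90 minus B → minute 70 to minute 85.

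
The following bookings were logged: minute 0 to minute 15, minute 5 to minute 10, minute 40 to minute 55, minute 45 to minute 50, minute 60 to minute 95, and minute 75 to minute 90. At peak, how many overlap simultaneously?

2

At minute 5, 2 of the intervals are simultaneously active.
No point has more.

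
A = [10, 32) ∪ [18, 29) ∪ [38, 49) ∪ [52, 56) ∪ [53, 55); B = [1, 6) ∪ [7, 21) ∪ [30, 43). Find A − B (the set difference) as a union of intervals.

[21, 30) ∪ [43, 49) ∪ [52, 56)

First set merges to [10, 32), [38, 49), [52, 56).
[10, 32) \ B = [21, 30).
[38, 49) \ B = [43, 49).
[52, 56): nothing removed.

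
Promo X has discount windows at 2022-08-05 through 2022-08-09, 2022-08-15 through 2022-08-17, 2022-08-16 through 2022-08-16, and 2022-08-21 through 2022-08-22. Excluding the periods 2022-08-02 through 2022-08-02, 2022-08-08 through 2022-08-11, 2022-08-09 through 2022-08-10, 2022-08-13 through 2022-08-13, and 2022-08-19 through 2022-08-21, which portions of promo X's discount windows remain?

2022-08-05 through 2022-08-07, 2022-08-15 through 2022-08-17, 2022-08-22 through 2022-08-22

A, merged: 2022-08-05 through 2022-08-09, 2022-08-15 through 2022-08-17, 2022-08-21 through 2022-08-22.
B, merged: 2022-08-02 through 2022-08-02, 2022-08-08 through 2022-08-11, 2022-08-13 through 2022-08-13, 2022-08-19 through 2022-08-21.
2022-08-05 through 2022-08-09 minus B → 2022-08-05 through 2022-08-07.
2022-08-15 through 2022-08-17: no B overlap → unchanged.
2022-08-21 through 2022-08-22 minus B → 2022-08-22 through 2022-08-22.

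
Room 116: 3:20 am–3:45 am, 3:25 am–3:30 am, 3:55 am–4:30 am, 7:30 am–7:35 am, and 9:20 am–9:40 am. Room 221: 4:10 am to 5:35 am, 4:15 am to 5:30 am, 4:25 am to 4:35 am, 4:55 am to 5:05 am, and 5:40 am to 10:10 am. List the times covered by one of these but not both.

3:20 am–3:45 am, 3:55 am–4:10 am, 4:30 am–5:35 am, 5:40 am–7:30 am, 7:35 am–9:20 am, 9:40 am–10:10 am

Merge the first list: 3:20 am–3:45 am, 3:55 am–4:30 am, 7:30 am–7:35 am, 9:20 am–9:40 am.
Merge the second list: 4:10 am–5:35 am, 5:40 am–10:10 am.
A but not B: 3:20 am–3:45 am, 3:55 am–4:10 am.
B but not A: 4:30 am–5:35 am, 5:40 am–7:30 am, 7:35 am–9:20 am, 9:40 am–10:10 am.
Combining gives A △ B.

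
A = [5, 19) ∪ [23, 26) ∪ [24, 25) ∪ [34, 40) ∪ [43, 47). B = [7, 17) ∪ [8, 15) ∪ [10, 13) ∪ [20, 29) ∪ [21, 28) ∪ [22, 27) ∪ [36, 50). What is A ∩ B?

[7, 17) ∪ [23, 26) ∪ [36, 40) ∪ [43, 47)

A, merged: [5, 19), [23, 26), [34, 40), [43, 47).
B, merged: [7, 17), [20, 29), [36, 50).
[5, 19) ∩ B → [7, 17).
[23, 26) ∩ B → [23, 26).
[34, 40) ∩ B → [36, 40).
[43, 47) ∩ B → [43, 47).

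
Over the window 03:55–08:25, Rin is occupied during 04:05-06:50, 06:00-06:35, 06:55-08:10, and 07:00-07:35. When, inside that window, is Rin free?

The merged coverage is 04:05-06:50, 06:55-08:10.
Complement within 03:55-08:25: 03:55-04:05, 06:50-06:55, 08:10-08:25.

03:55-04:05, 06:50-06:55, 08:10-08:25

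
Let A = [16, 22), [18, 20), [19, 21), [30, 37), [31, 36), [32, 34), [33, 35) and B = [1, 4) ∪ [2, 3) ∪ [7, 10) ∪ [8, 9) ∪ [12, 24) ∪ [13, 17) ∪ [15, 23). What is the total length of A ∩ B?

6

First set merges to [16, 22), [30, 37).
Second set merges to [1, 4), [7, 10), [12, 24).
A ∩ B = [16, 22).
Total: 6.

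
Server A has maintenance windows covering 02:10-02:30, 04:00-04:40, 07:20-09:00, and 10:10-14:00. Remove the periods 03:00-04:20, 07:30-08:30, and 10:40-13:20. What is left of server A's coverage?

02:10-02:30, 04:20-04:40, 07:20-07:30, 08:30-09:00, 10:10-10:40, 13:20-14:00

02:10-02:30 is untouched.
04:00-04:40 with B removed leaves 04:20-04:40.
07:20-09:00 with B removed leaves 07:20-07:30, 08:30-09:00.
10:10-14:00 with B removed leaves 10:10-10:40, 13:20-14:00.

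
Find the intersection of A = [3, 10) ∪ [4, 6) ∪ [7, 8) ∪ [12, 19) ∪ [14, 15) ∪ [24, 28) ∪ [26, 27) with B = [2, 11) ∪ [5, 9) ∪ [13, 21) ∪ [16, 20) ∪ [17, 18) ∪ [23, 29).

[3, 10) ∪ [13, 19) ∪ [24, 28)

First set merges to [3, 10), [12, 19), [24, 28).
Second set merges to [2, 11), [13, 21), [23, 29).
[3, 10) ∩ B → [3, 10).
[12, 19) ∩ B → [13, 19).
[24, 28) ∩ B → [24, 28).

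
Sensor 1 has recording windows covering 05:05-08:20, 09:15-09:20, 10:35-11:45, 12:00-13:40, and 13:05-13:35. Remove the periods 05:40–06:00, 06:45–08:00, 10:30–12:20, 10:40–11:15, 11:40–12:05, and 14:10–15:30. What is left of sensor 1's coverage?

05:05-05:40, 06:00-06:45, 08:00-08:20, 09:15-09:20, 12:20-13:40

Merge the first list: 05:05-08:20, 09:15-09:20, 10:35-11:45, 12:00-13:40.
Merge the second list: 05:40-06:00, 06:45-08:00, 10:30-12:20, 14:10-15:30.
05:05-08:20 \ B = 05:05-05:40, 06:00-06:45, 08:00-08:20.
09:15-09:20: nothing removed.
10:35-11:45: entirely removed.
12:00-13:40 \ B = 12:20-13:40.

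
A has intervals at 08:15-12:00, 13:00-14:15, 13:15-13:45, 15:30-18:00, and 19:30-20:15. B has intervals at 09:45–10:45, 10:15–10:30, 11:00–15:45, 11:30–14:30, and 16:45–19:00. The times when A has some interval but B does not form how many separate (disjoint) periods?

4

First set merges to 08:15–12:00, 13:00–14:15, 15:30–18:00, 19:30–20:15.
Second set merges to 09:45–10:45, 11:00–15:45, 16:45–19:00.
A \ B = 08:15–09:45, 10:45–11:00, 15:45–16:45, 19:30–20:15.
That is 4 disjoint pieces.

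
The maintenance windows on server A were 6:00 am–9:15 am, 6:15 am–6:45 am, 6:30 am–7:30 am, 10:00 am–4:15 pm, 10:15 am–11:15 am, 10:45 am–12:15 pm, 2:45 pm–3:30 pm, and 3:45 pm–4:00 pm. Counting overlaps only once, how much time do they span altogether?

Merged: 6:00 am-9:15 am, 10:00 am-4:15 pm.
Lengths: 3 h 15 min + 6 h 15 min = 9 h 30 min.

9 h 30 min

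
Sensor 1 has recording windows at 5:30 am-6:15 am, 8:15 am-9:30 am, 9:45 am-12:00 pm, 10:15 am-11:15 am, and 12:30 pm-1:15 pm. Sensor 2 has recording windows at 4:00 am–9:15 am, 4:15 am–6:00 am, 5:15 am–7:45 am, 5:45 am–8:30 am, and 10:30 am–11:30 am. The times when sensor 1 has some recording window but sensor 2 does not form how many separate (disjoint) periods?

Merge the first list: 5:30 am–6:15 am, 8:15 am–9:30 am, 9:45 am–12:00 pm, 12:30 pm–1:15 pm.
Merge the second list: 4:00 am–9:15 am, 10:30 am–11:30 am.
A \ B = 9:15 am–9:30 am, 9:45 am–10:30 am, 11:30 am–12:00 pm, 12:30 pm–1:15 pm.
That is 4 disjoint pieces.

4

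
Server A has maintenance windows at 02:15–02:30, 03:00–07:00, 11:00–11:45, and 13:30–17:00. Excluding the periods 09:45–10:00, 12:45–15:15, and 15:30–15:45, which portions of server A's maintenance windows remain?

02:15–02:30, 03:00–07:00, 11:00–11:45, 15:15–15:30, 15:45–17:00

02:15–02:30 is untouched.
03:00–07:00 is untouched.
11:00–11:45 is untouched.
13:30–17:00 with B removed leaves 15:15–15:30, 15:45–17:00.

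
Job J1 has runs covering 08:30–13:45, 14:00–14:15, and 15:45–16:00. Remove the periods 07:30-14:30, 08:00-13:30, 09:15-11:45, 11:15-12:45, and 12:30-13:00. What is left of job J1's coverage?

B, merged: 07:30–14:30.
08:30–13:45: fully covered by B → removed.
14:00–14:15: fully covered by B → removed.
15:45–16:00: no B overlap → unchanged.

15:45–16:00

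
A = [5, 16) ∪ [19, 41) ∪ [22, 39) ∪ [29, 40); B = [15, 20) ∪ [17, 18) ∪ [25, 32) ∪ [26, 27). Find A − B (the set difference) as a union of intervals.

First set merges to [5, 16), [19, 41).
Second set merges to [15, 20), [25, 32).
[5, 16) \ B = [5, 15).
[19, 41) \ B = [20, 25), [32, 41).

[5, 15) ∪ [20, 25) ∪ [32, 41)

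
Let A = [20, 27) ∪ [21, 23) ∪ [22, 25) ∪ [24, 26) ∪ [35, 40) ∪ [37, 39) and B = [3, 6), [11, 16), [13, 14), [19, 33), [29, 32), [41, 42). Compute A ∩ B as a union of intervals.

[20, 27)

Merge the first list: [20, 27), [35, 40).
Merge the second list: [3, 6), [11, 16), [19, 33), [41, 42).
[20, 27) meets the second set on [20, 27).
[35, 40): no overlap with the second set.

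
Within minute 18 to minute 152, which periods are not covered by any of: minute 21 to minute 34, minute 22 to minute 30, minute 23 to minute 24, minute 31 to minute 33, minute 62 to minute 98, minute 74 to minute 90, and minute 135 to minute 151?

minute 18 to minute 21, minute 34 to minute 62, minute 98 to minute 135, minute 151 to minute 152

After merging, the occupied span is minute 21 to minute 34, minute 62 to minute 98, minute 135 to minute 151.
Complement within minute 18 to minute 152: minute 18 to minute 21, minute 34 to minute 62, minute 98 to minute 135, minute 151 to minute 152.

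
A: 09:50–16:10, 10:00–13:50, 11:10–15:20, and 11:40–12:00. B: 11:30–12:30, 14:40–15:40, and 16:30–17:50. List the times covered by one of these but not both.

09:50–11:30, 12:30–14:40, 15:40–16:10, 16:30–17:50

A, merged: 09:50–16:10.
A but not B: 09:50–11:30, 12:30–14:40, 15:40–16:10.
B but not A: 16:30–17:50.
Combining gives A △ B.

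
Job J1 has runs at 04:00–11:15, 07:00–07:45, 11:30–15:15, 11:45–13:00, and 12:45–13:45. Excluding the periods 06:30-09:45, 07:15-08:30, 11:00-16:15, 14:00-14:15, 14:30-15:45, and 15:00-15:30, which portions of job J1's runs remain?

Merge the first list: 04:00–11:15, 11:30–15:15.
Merge the second list: 06:30–09:45, 11:00–16:15.
04:00–11:15 with B removed leaves 04:00–06:30, 09:45–11:00.
11:30–15:15 lies entirely inside B → drops out.

04:00–06:30, 09:45–11:00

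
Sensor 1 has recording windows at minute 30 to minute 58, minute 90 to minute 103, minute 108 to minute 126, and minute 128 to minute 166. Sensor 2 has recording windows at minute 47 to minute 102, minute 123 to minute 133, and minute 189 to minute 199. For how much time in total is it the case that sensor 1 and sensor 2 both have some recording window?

A ∩ B = minute 47 to minute 58, minute 90 to minute 102, minute 123 to minute 126, minute 128 to minute 133.
Total: 11 minutes + 12 minutes + 3 minutes + 5 minutes = 31 minutes.

31 minutes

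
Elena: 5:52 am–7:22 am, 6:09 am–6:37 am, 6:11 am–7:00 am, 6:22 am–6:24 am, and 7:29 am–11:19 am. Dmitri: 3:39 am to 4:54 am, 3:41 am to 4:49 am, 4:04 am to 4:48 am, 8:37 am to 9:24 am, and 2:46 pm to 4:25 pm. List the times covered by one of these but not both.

3:39 am–4:54 am, 5:52 am–7:22 am, 7:29 am–8:37 am, 9:24 am–11:19 am, 2:46 pm–4:25 pm

Merge the first list: 5:52 am–7:22 am, 7:29 am–11:19 am.
Merge the second list: 3:39 am–4:54 am, 8:37 am–9:24 am, 2:46 pm–4:25 pm.
Only in the first: 5:52 am–7:22 am, 7:29 am–8:37 am, 9:24 am–11:19 am.
Only in the second: 3:39 am–4:54 am, 2:46 pm–4:25 pm.
Together these are the periods covered by exactly one.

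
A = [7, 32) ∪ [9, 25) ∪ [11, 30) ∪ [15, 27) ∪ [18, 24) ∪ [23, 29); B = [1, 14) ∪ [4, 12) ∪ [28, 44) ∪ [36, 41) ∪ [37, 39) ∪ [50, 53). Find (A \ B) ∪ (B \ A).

Merge the first list: [7, 32).
Merge the second list: [1, 14), [28, 44), [50, 53).
A but not B: [14, 28).
B but not A: [1, 7), [32, 44), [50, 53).
Combining gives A △ B.

[1, 7) ∪ [14, 28) ∪ [32, 44) ∪ [50, 53)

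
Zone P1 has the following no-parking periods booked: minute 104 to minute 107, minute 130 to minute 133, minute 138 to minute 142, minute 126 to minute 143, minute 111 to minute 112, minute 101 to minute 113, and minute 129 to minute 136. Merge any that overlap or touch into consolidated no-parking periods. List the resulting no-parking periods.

minute 101 to minute 113, minute 126 to minute 143

Sort by start: minute 101 to minute 113, minute 104 to minute 107, minute 111 to minute 112, minute 126 to minute 143, minute 129 to minute 136, minute 130 to minute 133, minute 138 to minute 142.
minute 104 to minute 107 overlaps/touches minute 101 to minute 113 → extend to minute 101 to minute 113.
minute 111 to minute 112 overlaps/touches minute 101 to minute 113 → extend to minute 101 to minute 113.
minute 126 to minute 143 is disjoint → start new block.
minute 129 to minute 136 overlaps/touches minute 126 to minute 143 → extend to minute 126 to minute 143.
minute 130 to minute 133 overlaps/touches minute 126 to minute 143 → extend to minute 126 to minute 143.
minute 138 to minute 142 overlaps/touches minute 126 to minute 143 → extend to minute 126 to minute 143.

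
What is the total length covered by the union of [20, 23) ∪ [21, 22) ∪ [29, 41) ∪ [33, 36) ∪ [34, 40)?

Merged: [20, 23), [29, 41).
Lengths: 3 + 12 = 15.

15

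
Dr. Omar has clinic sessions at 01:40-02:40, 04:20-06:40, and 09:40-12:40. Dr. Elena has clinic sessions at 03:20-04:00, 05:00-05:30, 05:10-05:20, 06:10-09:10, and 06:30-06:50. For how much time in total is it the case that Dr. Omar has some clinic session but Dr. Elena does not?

Merge the second list: 03:20-04:00, 05:00-05:30, 06:10-09:10.
A \ B = 01:40-02:40, 04:20-05:00, 05:30-06:10, 09:40-12:40.
Total: 1 h + 40 min + 40 min + 3 h = 5 h 20 min.

5 h 20 min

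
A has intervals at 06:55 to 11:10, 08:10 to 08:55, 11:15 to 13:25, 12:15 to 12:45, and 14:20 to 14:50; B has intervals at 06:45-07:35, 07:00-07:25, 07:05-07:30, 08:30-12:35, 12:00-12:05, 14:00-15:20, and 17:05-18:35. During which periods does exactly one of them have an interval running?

06:45-06:55, 07:35-08:30, 11:10-11:15, 12:35-13:25, 14:00-14:20, 14:50-15:20, 17:05-18:35

First set merges to 06:55-11:10, 11:15-13:25, 14:20-14:50.
Second set merges to 06:45-07:35, 08:30-12:35, 14:00-15:20, 17:05-18:35.
A \ B = 07:35-08:30, 12:35-13:25.
B \ A = 06:45-06:55, 11:10-11:15, 14:00-14:20, 14:50-15:20, 17:05-18:35.
Union of the two gives the symmetric difference.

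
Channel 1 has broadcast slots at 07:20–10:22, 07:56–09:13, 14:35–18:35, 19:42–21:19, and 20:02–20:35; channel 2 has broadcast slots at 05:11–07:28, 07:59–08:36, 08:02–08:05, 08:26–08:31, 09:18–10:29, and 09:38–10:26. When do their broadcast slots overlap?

07:20–07:28, 07:59–08:36, 09:18–10:22

A, merged: 07:20–10:22, 14:35–18:35, 19:42–21:19.
B, merged: 05:11–07:28, 07:59–08:36, 09:18–10:29.
07:20–10:22 overlaps B on 07:20–07:28, 07:59–08:36, 09:18–10:22.
14:35–18:35 falls entirely outside B.
19:42–21:19 falls entirely outside B.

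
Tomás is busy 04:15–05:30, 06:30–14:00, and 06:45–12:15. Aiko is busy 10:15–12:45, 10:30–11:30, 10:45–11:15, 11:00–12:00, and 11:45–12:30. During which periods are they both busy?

A, merged: 04:15-05:30, 06:30-14:00.
B, merged: 10:15-12:45.
04:15-05:30 meets no B interval.
06:30-14:00 ∩ B → 10:15-12:45.

10:15-12:45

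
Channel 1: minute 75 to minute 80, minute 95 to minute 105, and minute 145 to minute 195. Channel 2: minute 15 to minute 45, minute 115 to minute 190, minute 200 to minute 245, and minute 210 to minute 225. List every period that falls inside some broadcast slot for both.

minute 145 to minute 190

Second set merges to minute 15 to minute 45, minute 115 to minute 190, minute 200 to minute 245.
minute 75 to minute 80 meets no B interval.
minute 95 to minute 105 meets no B interval.
minute 145 to minute 195 ∩ B → minute 145 to minute 190.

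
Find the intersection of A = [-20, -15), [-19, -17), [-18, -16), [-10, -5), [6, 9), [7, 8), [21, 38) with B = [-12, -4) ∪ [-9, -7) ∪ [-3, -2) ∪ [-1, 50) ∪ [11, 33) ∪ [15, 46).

First set merges to [-20, -15), [-10, -5), [6, 9), [21, 38).
Second set merges to [-12, -4), [-3, -2), [-1, 50).
[-20, -15): no overlap with the second set.
[-10, -5) meets the second set on [-10, -5).
[6, 9) meets the second set on [6, 9).
[21, 38) meets the second set on [21, 38).

[-10, -5) ∪ [6, 9) ∪ [21, 38)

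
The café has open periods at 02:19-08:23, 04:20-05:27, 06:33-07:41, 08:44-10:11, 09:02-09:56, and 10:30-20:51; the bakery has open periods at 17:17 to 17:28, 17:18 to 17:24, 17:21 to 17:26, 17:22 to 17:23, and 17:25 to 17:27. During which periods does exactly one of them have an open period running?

02:19–08:23, 08:44–10:11, 10:30–17:17, 17:28–20:51

First set merges to 02:19–08:23, 08:44–10:11, 10:30–20:51.
Second set merges to 17:17–17:28.
A \ B = 02:19–08:23, 08:44–10:11, 10:30–17:17, 17:28–20:51.
B \ A = none.
Union of the two gives the symmetric difference.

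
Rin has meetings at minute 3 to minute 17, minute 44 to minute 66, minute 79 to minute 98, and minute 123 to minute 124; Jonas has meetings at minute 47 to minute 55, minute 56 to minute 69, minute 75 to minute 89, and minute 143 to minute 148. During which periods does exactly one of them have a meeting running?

minute 3 to minute 17, minute 44 to minute 47, minute 55 to minute 56, minute 66 to minute 69, minute 75 to minute 79, minute 89 to minute 98, minute 123 to minute 124, minute 143 to minute 148

A but not B: minute 3 to minute 17, minute 44 to minute 47, minute 55 to minute 56, minute 89 to minute 98, minute 123 to minute 124.
B but not A: minute 66 to minute 69, minute 75 to minute 79, minute 143 to minute 148.
Combining gives A △ B.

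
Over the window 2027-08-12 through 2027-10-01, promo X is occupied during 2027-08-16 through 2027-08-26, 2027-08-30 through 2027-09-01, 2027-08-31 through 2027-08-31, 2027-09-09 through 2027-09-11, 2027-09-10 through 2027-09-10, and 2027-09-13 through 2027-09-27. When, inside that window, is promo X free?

Covered (merged): 2027-08-16 through 2027-08-26, 2027-08-30 through 2027-09-01, 2027-09-09 through 2027-09-11, 2027-09-13 through 2027-09-27.
Complement within 2027-08-12 through 2027-10-01: 2027-08-12 through 2027-08-15, 2027-08-27 through 2027-08-29, 2027-09-02 through 2027-09-08, 2027-09-12 through 2027-09-12, 2027-09-28 through 2027-10-01.

2027-08-12 through 2027-08-15, 2027-08-27 through 2027-08-29, 2027-09-02 through 2027-09-08, 2027-09-12 through 2027-09-12, 2027-09-28 through 2027-10-01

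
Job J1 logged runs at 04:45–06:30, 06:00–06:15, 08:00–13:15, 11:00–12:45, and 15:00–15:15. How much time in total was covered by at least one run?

7 h 15 min

Merged: 04:45–06:30, 08:00–13:15, 15:00–15:15.
Lengths: 1 h 45 min + 5 h 15 min + 15 min = 7 h 15 min.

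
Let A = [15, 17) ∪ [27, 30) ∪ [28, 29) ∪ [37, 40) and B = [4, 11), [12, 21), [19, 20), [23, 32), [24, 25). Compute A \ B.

Merge the first list: [15, 17), [27, 30), [37, 40).
Merge the second list: [4, 11), [12, 21), [23, 32).
[15, 17) lies entirely inside B → drops out.
[27, 30) lies entirely inside B → drops out.
[37, 40) is untouched.

[37, 40)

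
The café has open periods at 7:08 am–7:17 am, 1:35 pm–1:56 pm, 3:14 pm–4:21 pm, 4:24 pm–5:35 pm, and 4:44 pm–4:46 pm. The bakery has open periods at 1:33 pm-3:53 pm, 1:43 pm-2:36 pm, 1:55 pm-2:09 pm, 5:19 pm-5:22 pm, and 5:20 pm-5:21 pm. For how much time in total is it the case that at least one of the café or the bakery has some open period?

Merge the first list: 7:08 am–7:17 am, 1:35 pm–1:56 pm, 3:14 pm–4:21 pm, 4:24 pm–5:35 pm.
Merge the second list: 1:33 pm–3:53 pm, 5:19 pm–5:22 pm.
A ∪ B = 7:08 am–7:17 am, 1:33 pm–4:21 pm, 4:24 pm–5:35 pm.
Total: 9 min + 2 h 48 min + 1 h 11 min = 4 h 8 min.

4 h 8 min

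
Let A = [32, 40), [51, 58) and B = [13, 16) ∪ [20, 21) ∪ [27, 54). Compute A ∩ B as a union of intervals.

[32, 40) ∩ B → [32, 40).
[51, 58) ∩ B → [51, 54).

[32, 40) ∪ [51, 54)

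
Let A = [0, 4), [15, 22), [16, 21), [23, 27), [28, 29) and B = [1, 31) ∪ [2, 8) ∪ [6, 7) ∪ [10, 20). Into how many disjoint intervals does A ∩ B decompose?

Merge the first list: [0, 4), [15, 22), [23, 27), [28, 29).
Merge the second list: [1, 31).
A ∩ B = [1, 4), [15, 22), [23, 27), [28, 29).
That is 4 disjoint pieces.

4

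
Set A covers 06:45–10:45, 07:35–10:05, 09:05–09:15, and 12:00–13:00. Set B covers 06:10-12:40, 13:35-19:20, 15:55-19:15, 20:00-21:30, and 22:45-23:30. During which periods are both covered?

First set merges to 06:45–10:45, 12:00–13:00.
Second set merges to 06:10–12:40, 13:35–19:20, 20:00–21:30, 22:45–23:30.
06:45–10:45 ∩ B → 06:45–10:45.
12:00–13:00 ∩ B → 12:00–12:40.

06:45–10:45, 12:00–12:40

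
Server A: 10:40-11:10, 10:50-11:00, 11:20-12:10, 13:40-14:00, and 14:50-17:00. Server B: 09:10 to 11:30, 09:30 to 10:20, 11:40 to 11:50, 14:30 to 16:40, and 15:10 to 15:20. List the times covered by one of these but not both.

09:10–10:40, 11:10–11:20, 11:30–11:40, 11:50–12:10, 13:40–14:00, 14:30–14:50, 16:40–17:00

Merge the first list: 10:40–11:10, 11:20–12:10, 13:40–14:00, 14:50–17:00.
Merge the second list: 09:10–11:30, 11:40–11:50, 14:30–16:40.
A but not B: 11:30–11:40, 11:50–12:10, 13:40–14:00, 16:40–17:00.
B but not A: 09:10–10:40, 11:10–11:20, 14:30–14:50.
Combining gives A △ B.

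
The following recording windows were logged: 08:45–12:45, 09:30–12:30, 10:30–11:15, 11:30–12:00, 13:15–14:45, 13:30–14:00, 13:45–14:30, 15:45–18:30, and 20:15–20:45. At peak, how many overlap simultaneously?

3

Sweep endpoints in order; track running count of active intervals.
Peak of 3 reached at 10:30.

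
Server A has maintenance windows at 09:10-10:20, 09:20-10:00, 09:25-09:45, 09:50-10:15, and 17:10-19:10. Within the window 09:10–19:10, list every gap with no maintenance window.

10:20-17:10

After merging, the occupied span is 09:10-10:20, 17:10-19:10.
Complement within 09:10-19:10: 10:20-17:10.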